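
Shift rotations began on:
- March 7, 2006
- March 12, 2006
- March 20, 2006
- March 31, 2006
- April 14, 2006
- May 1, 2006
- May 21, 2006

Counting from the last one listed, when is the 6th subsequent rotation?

November 20, 2006

Intervals are 5, 8, 11, 14, 17, 20 days — an arithmetic progression with common difference 3.
Next gap: 23 days. May 21, 2006 + 23 days = June 13, 2006.
Next gap: 26 days. June 13, 2006 + 26 days = July 9, 2006.
Next gap: 29 days. July 9, 2006 + 29 days = August 7, 2006.
Next gap: 32 days. August 7, 2006 + 32 days = September 8, 2006.
Next gap: 35 days. September 8, 2006 + 35 days = October 13, 2006.
Next gap: 38 days. October 13, 2006 + 38 days = November 20, 2006.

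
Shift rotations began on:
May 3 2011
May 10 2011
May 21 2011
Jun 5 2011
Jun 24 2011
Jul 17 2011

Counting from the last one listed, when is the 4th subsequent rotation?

Nov 26 2011

Gaps: 7, 11, 15, 19, 23 days — each gap is 4 larger than the previous one.
Next gap: 27 days. Jul 17 2011 + 27 days = Aug 13 2011.
Next gap: 31 days. Aug 13 2011 + 31 days = Sep 13 2011.
Next gap: 35 days. Sep 13 2011 + 35 days = Oct 18 2011.
Next gap: 39 days. Oct 18 2011 + 39 days = Nov 26 2011.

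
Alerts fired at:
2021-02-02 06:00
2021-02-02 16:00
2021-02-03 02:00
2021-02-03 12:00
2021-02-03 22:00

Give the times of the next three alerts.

2021-02-04 08:00, 2021-02-04 18:00, 2021-02-05 04:00

Spacing: 10, 10, 10, 10 h — constant 10 h.
2021-02-03 22:00 + 10 h = 2021-02-04 08:00.
2021-02-04 08:00 + 10 h = 2021-02-04 18:00.
2021-02-04 18:00 + 10 h = 2021-02-05 04:00.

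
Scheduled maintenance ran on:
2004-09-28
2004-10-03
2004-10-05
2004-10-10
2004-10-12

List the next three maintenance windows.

2004-10-17, 2004-10-19, 2004-10-24

The gap pattern 5, 2, 5, 2 repeats every 2 events.
These are the Tuesdays and Sundays of each week.
The following Sunday is 2004-10-17.
The following Tuesday is 2004-10-19.
The following Sunday is 2004-10-24.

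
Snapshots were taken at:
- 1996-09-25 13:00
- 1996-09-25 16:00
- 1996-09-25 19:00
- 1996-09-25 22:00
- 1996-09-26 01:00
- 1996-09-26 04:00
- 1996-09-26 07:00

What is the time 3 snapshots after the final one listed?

1996-09-26 16:00

Gaps: 3, 3, 3, 3, 3, 3 hours — each event is 3 hours after the previous one.
1996-09-26 07:00 + 3 h = 1996-09-26 10:00.
1996-09-26 10:00 + 3 h = 1996-09-26 13:00.
1996-09-26 13:00 + 3 h = 1996-09-26 16:00.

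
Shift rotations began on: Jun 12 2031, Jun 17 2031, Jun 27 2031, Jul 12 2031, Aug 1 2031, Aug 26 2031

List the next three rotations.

Sep 25 2031, Oct 30 2031, Dec 9 2031

Intervals are 5, 10, 15, 20, 25 days — an arithmetic progression with common difference 5.
Next gap: 30 days. Aug 26 2031 + 30 days = Sep 25 2031.
Next gap: 35 days. Sep 25 2031 + 35 days = Oct 30 2031.
Next gap: 40 days. Oct 30 2031 + 40 days = Dec 9 2031.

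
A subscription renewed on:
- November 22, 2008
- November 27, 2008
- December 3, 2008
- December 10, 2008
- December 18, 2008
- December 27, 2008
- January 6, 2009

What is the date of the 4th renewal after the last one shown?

Intervals are 5, 6, 7, 8, 9, 10 days — an arithmetic progression with common difference 1.
Next gap: 11 days. January 6, 2009 + 11 days = January 17, 2009.
Next gap: 12 days. January 17, 2009 + 12 days = January 29, 2009.
Next gap: 13 days. January 29, 2009 + 13 days = February 11, 2009.
Next gap: 14 days. February 11, 2009 + 14 days = February 25, 2009.

February 25, 2009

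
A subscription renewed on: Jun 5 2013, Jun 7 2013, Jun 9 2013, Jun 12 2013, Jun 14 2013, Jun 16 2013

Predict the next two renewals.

Jun 19 2013, Jun 21 2013

The gap pattern 2, 2, 3, 2, 2 repeats every 3 events.
These are the Wednesdays, Fridays and Sundays of each week.
Next Wednesday: Jun 19 2013.
Next Friday: Jun 21 2013.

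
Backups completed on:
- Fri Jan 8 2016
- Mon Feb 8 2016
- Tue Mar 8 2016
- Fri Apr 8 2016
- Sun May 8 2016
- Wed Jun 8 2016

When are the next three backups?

The day-of-month is always 8 (31, 29, 31, 30, 31 days between events).
So this recurs on the 8th of each month.
July 2016: Fri Jul 8 2016.
Next: August 2016 → Mon Aug 8 2016.
September 2016: Thu Sep 8 2016.

Fri Jul 8 2016, Mon Aug 8 2016, Thu Sep 8 2016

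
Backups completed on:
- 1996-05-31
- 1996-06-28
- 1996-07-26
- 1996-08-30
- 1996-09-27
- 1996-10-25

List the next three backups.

1996-11-29, 1996-12-27, 1997-01-31

All Fridays; the gaps (28, 28, 35, 28, 28) vary with month length.
This is the last Friday of each month.
Last Friday of November 1996: 1996-11-29.
December 1996 ends with Friday 1996-12-27.
January 1997 ends with Friday 1997-01-31.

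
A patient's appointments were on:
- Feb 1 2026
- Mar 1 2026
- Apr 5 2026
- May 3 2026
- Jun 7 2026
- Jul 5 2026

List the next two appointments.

Aug 2 2026, Sep 6 2026

These are Sundays at 28- or 35-day spacing (28, 35, 28, 35, 28).
The pattern: 1st Sunday of the month.
August 2026 — 1st Sunday is Aug 2 2026.
September 2026 — 1st Sunday is Sep 6 2026.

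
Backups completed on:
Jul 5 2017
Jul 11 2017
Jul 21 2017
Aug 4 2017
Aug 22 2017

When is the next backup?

Sep 13 2017

Intervals are 6, 10, 14, 18 days — an arithmetic progression with common difference 4.
Next gap: 22 days. Aug 22 2017 + 22 days = Sep 13 2017.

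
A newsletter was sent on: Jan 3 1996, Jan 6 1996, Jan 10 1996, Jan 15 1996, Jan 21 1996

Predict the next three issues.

Jan 28 1996, Feb 5 1996, Feb 14 1996

The spacing grows by 1 each time: 3, 4, 5, 6 days.
Next gap: 7 days. Jan 21 1996 + 7 days = Jan 28 1996.
Next gap: 8 days. Jan 28 1996 + 8 days = Feb 5 1996.
Next gap: 9 days. Feb 5 1996 + 9 days = Feb 14 1996.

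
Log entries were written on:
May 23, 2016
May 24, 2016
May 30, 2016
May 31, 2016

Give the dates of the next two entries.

Gaps: 1, 6, 1 days — not constant, but cyclic with period 2.
The events fall on every Monday and Tuesday.
Next Monday: June 6, 2016.
Next Tuesday: June 7, 2016.

June 6, 2016; June 7, 2016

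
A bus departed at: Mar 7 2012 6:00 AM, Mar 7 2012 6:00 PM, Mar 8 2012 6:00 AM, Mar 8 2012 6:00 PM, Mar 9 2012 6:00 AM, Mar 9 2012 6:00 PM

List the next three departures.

Mar 10 2012 6:00 AM, Mar 10 2012 6:00 PM, Mar 11 2012 6:00 AM

The interval is a steady 12 hours (12, 12, 12, 12, 12).
Mar 9 2012 6:00 PM + 12 h = Mar 10 2012 6:00 AM.
Mar 10 2012 6:00 AM + 12 h = Mar 10 2012 6:00 PM.
Mar 10 2012 6:00 PM + 12 h = Mar 11 2012 6:00 AM.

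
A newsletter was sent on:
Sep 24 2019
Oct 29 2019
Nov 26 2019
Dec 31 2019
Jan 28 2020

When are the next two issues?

Every date is a Tuesday; gaps 35, 28, 35, 28 days.
Each is the last Tuesday of its month (at least one falls on the 29th or later, ruling out '4th Tuesday').
February 2020 ends with Tuesday Feb 25 2020.
March 2020 ends with Tuesday Mar 31 2020.

Feb 25 2020, Mar 31 2020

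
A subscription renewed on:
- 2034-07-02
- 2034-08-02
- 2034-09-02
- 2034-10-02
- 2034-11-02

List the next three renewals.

2034-12-02, 2035-01-02, 2035-02-02

The day-of-month is always 2 (31, 31, 30, 31 days between events).
So this recurs on the 2nd of each month.
Next: December 2034 → 2034-12-02.
Next: January 2035 → 2035-01-02.
February 2035: 2035-02-02.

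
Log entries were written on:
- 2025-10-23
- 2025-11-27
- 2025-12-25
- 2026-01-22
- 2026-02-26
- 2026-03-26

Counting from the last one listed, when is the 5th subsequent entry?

All dates are Thursdays, 35, 28, 28, 35, 28 days apart.
Specifically, the 4th Thursday of each month.
4th Thursday of April 2026: 2026-04-23.
4th Thursday of May 2026: 2026-05-28.
4th Thursday of June 2026: 2026-06-25.
July 2026 — 4th Thursday is 2026-07-23.
August 2026 — 4th Thursday is 2026-08-27.

2026-08-27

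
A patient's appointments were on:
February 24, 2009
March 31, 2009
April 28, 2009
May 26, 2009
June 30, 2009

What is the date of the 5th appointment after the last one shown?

November 24, 2009

All Tuesdays; the gaps (35, 28, 28, 35) vary with month length.
This is the last Tuesday of each month.
July 2009 ends with Tuesday July 28, 2009.
August 2009 ends with Tuesday August 25, 2009.
September 2009 ends with Tuesday September 29, 2009.
October 2009 ends with Tuesday October 27, 2009.
November 2009 ends with Tuesday November 24, 2009.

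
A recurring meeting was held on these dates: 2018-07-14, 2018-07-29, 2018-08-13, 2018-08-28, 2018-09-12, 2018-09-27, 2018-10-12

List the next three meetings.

2018-10-27, 2018-11-11, 2018-11-26

Every event comes 15 days after the last (15, 15, 15, 15, 15, 15).
2018-10-12 + 15 days = 2018-10-27.
2018-10-27 + 15 days = 2018-11-11.
2018-11-11 + 15 days = 2018-11-26.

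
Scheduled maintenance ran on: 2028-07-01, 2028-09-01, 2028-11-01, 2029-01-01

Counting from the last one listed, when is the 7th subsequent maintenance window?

The day-of-month is always 1 (62, 61, 61 days between events).
So this recurs on the 1st of every 2 months.
March 2029: 2029-03-01.
May 2029: 2029-05-01.
July 2029: 2029-07-01.
September 2029: 2029-09-01.
Next: November 2029 → 2029-11-01.
January 2030: 2030-01-01.
March 2030: 2030-03-01.

2030-03-01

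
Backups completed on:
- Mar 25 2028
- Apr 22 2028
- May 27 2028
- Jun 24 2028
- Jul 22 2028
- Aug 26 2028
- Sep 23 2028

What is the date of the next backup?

All dates are Saturdays, 28, 35, 28, 28, 35, 28 days apart.
Specifically, the 4th Saturday of each month.
4th Saturday of October 2028: Oct 28 2028.

Oct 28 2028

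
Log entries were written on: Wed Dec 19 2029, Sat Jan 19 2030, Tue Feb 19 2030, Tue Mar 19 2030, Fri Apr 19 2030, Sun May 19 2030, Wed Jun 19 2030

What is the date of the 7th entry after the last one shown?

The day-of-month is always 19 (31, 31, 28, 31, 30, 31 days between events).
So this recurs on the 19th of each month.
Next: July 2030 → Fri Jul 19 2030.
August 2030: Mon Aug 19 2030.
Next: September 2030 → Thu Sep 19 2030.
October 2030: Sat Oct 19 2030.
November 2030: Tue Nov 19 2030.
Next: December 2030 → Thu Dec 19 2030.
Next: January 2031 → Sun Jan 19 2031.

Sun Jan 19 2031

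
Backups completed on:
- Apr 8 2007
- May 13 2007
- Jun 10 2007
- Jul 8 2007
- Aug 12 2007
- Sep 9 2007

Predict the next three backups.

These are Sundays at 28- or 35-day spacing (35, 28, 28, 35, 28).
The pattern: 2nd Sunday of the month.
2nd Sunday of October 2007: Oct 14 2007.
2nd Sunday of November 2007: Nov 11 2007.
2nd Sunday of December 2007: Dec 9 2007.

Oct 14 2007, Nov 11 2007, Dec 9 2007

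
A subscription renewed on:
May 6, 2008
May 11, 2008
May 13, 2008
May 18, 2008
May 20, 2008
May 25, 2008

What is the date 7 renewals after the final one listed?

Gaps: 5, 2, 5, 2, 5 days — not constant, but cyclic with period 2.
The events fall on every Tuesday and Sunday.
Next Tuesday: May 27, 2008.
Next Sunday: June 1, 2008.
Next Tuesday: June 3, 2008.
The following Sunday is June 8, 2008.
The following Tuesday is June 10, 2008.
The following Sunday is June 15, 2008.
Next Tuesday: June 17, 2008.

June 17, 2008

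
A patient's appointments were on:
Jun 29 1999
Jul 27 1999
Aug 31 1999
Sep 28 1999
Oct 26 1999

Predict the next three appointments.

These are Tuesdays with 28, 35, 28, 28-day gaps.
Each is the final Tuesday of its month — Jun 29 1999 is past the 28th, so '4th Tuesday' doesn't fit.
November 1999 ends with Tuesday Nov 30 1999.
December 1999 ends with Tuesday Dec 28 1999.
January 2000 ends with Tuesday Jan 25 2000.

Nov 30 1999, Dec 28 1999, Jan 25 2000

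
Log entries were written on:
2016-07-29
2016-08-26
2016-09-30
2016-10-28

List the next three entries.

2016-11-25, 2016-12-30, 2017-01-27

Every date is a Friday; gaps 28, 35, 28 days.
Each is the last Friday of its month (at least one falls on the 29th or later, ruling out '4th Friday').
Last Friday of November 2016: 2016-11-25.
Last Friday of December 2016: 2016-12-30.
Last Friday of January 2017: 2017-01-27.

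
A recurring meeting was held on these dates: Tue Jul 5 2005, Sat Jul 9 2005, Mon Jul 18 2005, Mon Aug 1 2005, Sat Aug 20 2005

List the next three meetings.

Tue Sep 13 2005, Wed Oct 12 2005, Tue Nov 15 2005

Intervals are 4, 9, 14, 19 days — an arithmetic progression with common difference 5.
Next gap: 24 days. Sat Aug 20 2005 + 24 days = Tue Sep 13 2005.
Next gap: 29 days. Tue Sep 13 2005 + 29 days = Wed Oct 12 2005.
Next gap: 34 days. Wed Oct 12 2005 + 34 days = Tue Nov 15 2005.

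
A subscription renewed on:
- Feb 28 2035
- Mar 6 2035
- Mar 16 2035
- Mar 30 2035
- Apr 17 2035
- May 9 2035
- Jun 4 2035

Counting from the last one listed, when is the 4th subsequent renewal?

Intervals are 6, 10, 14, 18, 22, 26 days — an arithmetic progression with common difference 4.
Next gap: 30 days. Jun 4 2035 + 30 days = Jul 4 2035.
Next gap: 34 days. Jul 4 2035 + 34 days = Aug 7 2035.
Next gap: 38 days. Aug 7 2035 + 38 days = Sep 14 2035.
Next gap: 42 days. Sep 14 2035 + 42 days = Oct 26 2035.

Oct 26 2035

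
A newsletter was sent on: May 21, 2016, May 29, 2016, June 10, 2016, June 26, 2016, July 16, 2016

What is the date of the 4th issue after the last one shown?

The spacing grows by 4 each time: 8, 12, 16, 20 days.
Next gap: 24 days. July 16, 2016 + 24 days = August 9, 2016.
Next gap: 28 days. August 9, 2016 + 28 days = September 6, 2016.
Next gap: 32 days. September 6, 2016 + 32 days = October 8, 2016.
Next gap: 36 days. October 8, 2016 + 36 days = November 13, 2016.

November 13, 2016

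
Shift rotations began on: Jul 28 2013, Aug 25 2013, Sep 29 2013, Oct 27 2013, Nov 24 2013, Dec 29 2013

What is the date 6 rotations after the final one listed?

All Sundays; the gaps (28, 35, 28, 28, 35) vary with month length.
This is the last Sunday of each month.
January 2014 ends with Sunday Jan 26 2014.
February 2014 ends with Sunday Feb 23 2014.
March 2014 ends with Sunday Mar 30 2014.
April 2014 ends with Sunday Apr 27 2014.
May 2014 ends with Sunday May 25 2014.
June 2014 ends with Sunday Jun 29 2014.

Jun 29 2014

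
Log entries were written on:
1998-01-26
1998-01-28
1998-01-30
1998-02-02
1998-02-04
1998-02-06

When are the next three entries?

1998-02-09, 1998-02-11, 1998-02-13

Gaps: 2, 2, 3, 2, 2 days — not constant, but cyclic with period 3.
The events fall on every Monday, Wednesday and Friday.
Next Monday: 1998-02-09.
Next Wednesday: 1998-02-11.
The following Friday is 1998-02-13.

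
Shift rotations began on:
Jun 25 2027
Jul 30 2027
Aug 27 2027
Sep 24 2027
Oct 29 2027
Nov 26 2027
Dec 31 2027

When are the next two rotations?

Jan 28 2028, Feb 25 2028

All Fridays; the gaps (35, 28, 28, 35, 28, 35) vary with month length.
This is the last Friday of each month.
Last Friday of January 2028: Jan 28 2028.
February 2028 ends with Friday Feb 25 2028.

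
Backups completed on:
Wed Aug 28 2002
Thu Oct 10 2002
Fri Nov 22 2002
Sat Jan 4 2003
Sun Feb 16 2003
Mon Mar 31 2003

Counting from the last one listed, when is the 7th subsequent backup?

Mon Jan 26 2004

Every event comes 43 days after the last (43, 43, 43, 43, 43).
Mon Mar 31 2003 + 43 days = Tue May 13 2003.
Tue May 13 2003 + 43 days = Wed Jun 25 2003.
Wed Jun 25 2003 + 43 days = Thu Aug 7 2003.
Thu Aug 7 2003 + 43 days = Fri Sep 19 2003.
Fri Sep 19 2003 + 43 days = Sat Nov 1 2003.
Sat Nov 1 2003 + 43 days = Sun Dec 14 2003.
Sun Dec 14 2003 + 43 days = Mon Jan 26 2004.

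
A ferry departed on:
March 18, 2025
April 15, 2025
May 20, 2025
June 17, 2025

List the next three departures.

All dates are Tuesdays, 28, 35, 28 days apart.
Specifically, the 3rd Tuesday of each month.
July 2025 — 3rd Tuesday is July 15, 2025.
August 2025 — 3rd Tuesday is August 19, 2025.
September 2025 — 3rd Tuesday is September 16, 2025.

July 15, 2025; August 19, 2025; September 16, 2025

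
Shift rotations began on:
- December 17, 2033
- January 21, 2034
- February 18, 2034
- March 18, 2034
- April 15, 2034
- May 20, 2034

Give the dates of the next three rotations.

June 17, 2034; July 15, 2034; August 19, 2034

All dates are Saturdays, 35, 28, 28, 28, 35 days apart.
Specifically, the 3rd Saturday of each month.
3rd Saturday of June 2034: June 17, 2034.
July 2034 — 3rd Saturday is July 15, 2034.
3rd Saturday of August 2034: August 19, 2034.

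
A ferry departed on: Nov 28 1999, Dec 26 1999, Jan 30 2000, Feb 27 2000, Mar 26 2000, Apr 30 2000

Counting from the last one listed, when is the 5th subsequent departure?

Sep 24 2000

All Sundays; the gaps (28, 35, 28, 28, 35) vary with month length.
This is the last Sunday of each month.
Last Sunday of May 2000: May 28 2000.
June 2000 ends with Sunday Jun 25 2000.
Last Sunday of July 2000: Jul 30 2000.
Last Sunday of August 2000: Aug 27 2000.
Last Sunday of September 2000: Sep 24 2000.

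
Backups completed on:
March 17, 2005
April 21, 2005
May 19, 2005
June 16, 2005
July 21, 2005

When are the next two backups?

Gaps: 35, 28, 28, 35 days — a mix of 28 and 35. Every date is a Thursday.
Each is the 3rd Thursday of its month.
August 2005 — 3rd Thursday is August 18, 2005.
September 2005 — 3rd Thursday is September 15, 2005.

August 18, 2005; September 15, 2005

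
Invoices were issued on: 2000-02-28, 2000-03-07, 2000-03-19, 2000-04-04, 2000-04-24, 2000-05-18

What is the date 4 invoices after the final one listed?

2000-10-01

Gaps: 8, 12, 16, 20, 24 days — each gap is 4 larger than the previous one.
Next gap: 28 days. 2000-05-18 + 28 days = 2000-06-15.
Next gap: 32 days. 2000-06-15 + 32 days = 2000-07-17.
Next gap: 36 days. 2000-07-17 + 36 days = 2000-08-22.
Next gap: 40 days. 2000-08-22 + 40 days = 2000-10-01.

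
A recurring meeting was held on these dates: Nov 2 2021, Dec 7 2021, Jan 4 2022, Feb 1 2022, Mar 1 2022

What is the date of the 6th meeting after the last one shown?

Sep 6 2022

Gaps: 35, 28, 28, 28 days — a mix of 28 and 35. Every date is a Tuesday.
Each is the 1st Tuesday of its month.
April 2022 — 1st Tuesday is Apr 5 2022.
May 2022 — 1st Tuesday is May 3 2022.
June 2022 — 1st Tuesday is Jun 7 2022.
July 2022 — 1st Tuesday is Jul 5 2022.
1st Tuesday of August 2022: Aug 2 2022.
1st Tuesday of September 2022: Sep 6 2022.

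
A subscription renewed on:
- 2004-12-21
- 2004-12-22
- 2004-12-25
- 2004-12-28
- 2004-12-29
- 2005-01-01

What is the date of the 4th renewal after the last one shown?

Gaps: 1, 3, 3, 1, 3 days — not constant, but cyclic with period 3.
The events fall on every Tuesday, Wednesday and Saturday.
Next Tuesday: 2005-01-04.
Next Wednesday: 2005-01-05.
The following Saturday is 2005-01-08.
The following Tuesday is 2005-01-11.

2005-01-11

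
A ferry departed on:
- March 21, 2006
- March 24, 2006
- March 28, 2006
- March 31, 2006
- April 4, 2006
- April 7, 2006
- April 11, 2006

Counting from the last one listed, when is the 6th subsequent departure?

May 2, 2006

The gap pattern 3, 4, 3, 4, 3, 4 repeats every 2 events.
These are the Tuesdays and Fridays of each week.
The following Friday is April 14, 2006.
The following Tuesday is April 18, 2006.
Next Friday: April 21, 2006.
Next Tuesday: April 25, 2006.
The following Friday is April 28, 2006.
Next Tuesday: May 2, 2006.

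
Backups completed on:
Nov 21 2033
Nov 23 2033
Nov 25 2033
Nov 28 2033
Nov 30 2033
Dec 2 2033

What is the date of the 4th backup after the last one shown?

Dec 12 2033

Every event lands on a Monday or Wednesday or Friday (gaps cycle 2, 2, 3, 2, 2).
So the schedule is: every Monday, Wednesday and Friday.
The following Monday is Dec 5 2033.
Next Wednesday: Dec 7 2033.
Next Friday: Dec 9 2033.
The following Monday is Dec 12 2033.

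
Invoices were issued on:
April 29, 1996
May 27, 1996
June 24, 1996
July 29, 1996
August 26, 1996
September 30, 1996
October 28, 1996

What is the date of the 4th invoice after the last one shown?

Every date is a Monday; gaps 28, 28, 35, 28, 35, 28 days.
Each is the last Monday of its month (at least one falls on the 29th or later, ruling out '4th Monday').
November 1996 ends with Monday November 25, 1996.
December 1996 ends with Monday December 30, 1996.
Last Monday of January 1997: January 27, 1997.
February 1997 ends with Monday February 24, 1997.

February 24, 1997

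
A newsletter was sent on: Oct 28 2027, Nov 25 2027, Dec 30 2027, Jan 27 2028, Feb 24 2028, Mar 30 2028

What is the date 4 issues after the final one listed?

Every date is a Thursday; gaps 28, 35, 28, 28, 35 days.
Each is the last Thursday of its month (at least one falls on the 29th or later, ruling out '4th Thursday').
April 2028 ends with Thursday Apr 27 2028.
Last Thursday of May 2028: May 25 2028.
Last Thursday of June 2028: Jun 29 2028.
Last Thursday of July 2028: Jul 27 2028.

Jul 27 2028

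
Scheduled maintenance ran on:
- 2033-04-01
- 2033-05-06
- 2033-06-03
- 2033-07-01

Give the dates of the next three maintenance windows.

2033-08-05, 2033-09-02, 2033-10-07

These are Fridays at 28- or 35-day spacing (35, 28, 28).
The pattern: 1st Friday of the month.
August 2033 — 1st Friday is 2033-08-05.
1st Friday of September 2033: 2033-09-02.
1st Friday of October 2033: 2033-10-07.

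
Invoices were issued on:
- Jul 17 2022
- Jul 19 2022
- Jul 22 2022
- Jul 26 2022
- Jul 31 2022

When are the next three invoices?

The spacing grows by 1 each time: 2, 3, 4, 5 days.
Next gap: 6 days. Jul 31 2022 + 6 days = Aug 6 2022.
Next gap: 7 days. Aug 6 2022 + 7 days = Aug 13 2022.
Next gap: 8 days. Aug 13 2022 + 8 days = Aug 21 2022.

Aug 6 2022, Aug 13 2022, Aug 21 2022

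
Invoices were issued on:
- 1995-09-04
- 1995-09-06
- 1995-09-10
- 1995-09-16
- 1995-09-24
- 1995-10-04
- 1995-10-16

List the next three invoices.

Intervals are 2, 4, 6, 8, 10, 12 days — an arithmetic progression with common difference 2.
Next gap: 14 days. 1995-10-16 + 14 days = 1995-10-30.
Next gap: 16 days. 1995-10-30 + 16 days = 1995-11-15.
Next gap: 18 days. 1995-11-15 + 18 days = 1995-12-03.

1995-10-30, 1995-11-15, 1995-12-03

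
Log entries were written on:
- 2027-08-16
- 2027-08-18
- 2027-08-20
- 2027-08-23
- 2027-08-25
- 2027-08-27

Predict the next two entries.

2027-08-30, 2027-09-01

The gap pattern 2, 2, 3, 2, 2 repeats every 3 events.
These are the Mondays, Wednesdays and Fridays of each week.
The following Monday is 2027-08-30.
Next Wednesday: 2027-09-01.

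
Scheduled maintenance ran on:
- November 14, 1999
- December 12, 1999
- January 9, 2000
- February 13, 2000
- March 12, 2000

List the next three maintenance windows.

April 9, 2000; May 14, 2000; June 11, 2000

All dates are Sundays, 28, 28, 35, 28 days apart.
Specifically, the 2nd Sunday of each month.
April 2000 — 2nd Sunday is April 9, 2000.
2nd Sunday of May 2000: May 14, 2000.
June 2000 — 2nd Sunday is June 11, 2000.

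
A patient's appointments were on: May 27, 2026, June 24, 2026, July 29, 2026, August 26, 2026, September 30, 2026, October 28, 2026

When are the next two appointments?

These are Wednesdays with 28, 35, 28, 35, 28-day gaps.
Each is the final Wednesday of its month — July 29, 2026 is past the 28th, so '4th Wednesday' doesn't fit.
Last Wednesday of November 2026: November 25, 2026.
Last Wednesday of December 2026: December 30, 2026.

November 25, 2026; December 30, 2026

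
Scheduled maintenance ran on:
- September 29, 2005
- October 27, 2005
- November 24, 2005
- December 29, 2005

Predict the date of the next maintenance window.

January 26, 2006

Every date is a Thursday; gaps 28, 28, 35 days.
Each is the last Thursday of its month (at least one falls on the 29th or later, ruling out '4th Thursday').
January 2006 ends with Thursday January 26, 2006.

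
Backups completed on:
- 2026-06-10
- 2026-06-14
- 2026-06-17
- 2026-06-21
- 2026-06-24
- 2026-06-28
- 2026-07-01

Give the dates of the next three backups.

The gap pattern 4, 3, 4, 3, 4, 3 repeats every 2 events.
These are the Wednesdays and Sundays of each week.
The following Sunday is 2026-07-05.
Next Wednesday: 2026-07-08.
The following Sunday is 2026-07-12.

2026-07-05, 2026-07-08, 2026-07-12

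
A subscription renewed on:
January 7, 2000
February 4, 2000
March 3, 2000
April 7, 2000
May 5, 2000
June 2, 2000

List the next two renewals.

July 7, 2000; August 4, 2000

Gaps: 28, 28, 35, 28, 28 days — a mix of 28 and 35. Every date is a Friday.
Each is the 1st Friday of its month.
1st Friday of July 2000: July 7, 2000.
1st Friday of August 2000: August 4, 2000.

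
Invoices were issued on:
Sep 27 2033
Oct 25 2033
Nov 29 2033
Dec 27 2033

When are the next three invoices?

Jan 31 2034, Feb 28 2034, Mar 28 2034

All Tuesdays; the gaps (28, 35, 28) vary with month length.
This is the last Tuesday of each month.
January 2034 ends with Tuesday Jan 31 2034.
Last Tuesday of February 2034: Feb 28 2034.
Last Tuesday of March 2034: Mar 28 2034.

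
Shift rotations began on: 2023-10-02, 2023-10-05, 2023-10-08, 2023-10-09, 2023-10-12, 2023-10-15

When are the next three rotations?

2023-10-16, 2023-10-19, 2023-10-22

Every event lands on a Monday or Thursday or Sunday (gaps cycle 3, 3, 1, 3, 3).
So the schedule is: every Monday, Thursday and Sunday.
Next Monday: 2023-10-16.
Next Thursday: 2023-10-19.
The following Sunday is 2023-10-22.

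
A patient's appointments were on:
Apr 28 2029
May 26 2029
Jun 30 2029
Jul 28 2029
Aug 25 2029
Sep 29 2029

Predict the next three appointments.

These are Saturdays with 28, 35, 28, 28, 35-day gaps.
Each is the final Saturday of its month — Jun 30 2029 is past the 28th, so '4th Saturday' doesn't fit.
October 2029 ends with Saturday Oct 27 2029.
November 2029 ends with Saturday Nov 24 2029.
Last Saturday of December 2029: Dec 29 2029.

Oct 27 2029, Nov 24 2029, Dec 29 2029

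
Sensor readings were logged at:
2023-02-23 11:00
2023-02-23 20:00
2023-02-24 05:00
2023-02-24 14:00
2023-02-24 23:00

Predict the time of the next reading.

Gaps: 9, 9, 9, 9 hours — each event is 9 hours after the previous one.
2023-02-24 23:00 + 9 h = 2023-02-25 08:00.

2023-02-25 08:00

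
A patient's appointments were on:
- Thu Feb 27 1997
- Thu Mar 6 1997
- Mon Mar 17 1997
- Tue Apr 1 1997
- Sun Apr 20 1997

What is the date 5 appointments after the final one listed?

Mon Sep 22 1997

Gaps: 7, 11, 15, 19 days — each gap is 4 larger than the previous one.
Next gap: 23 days. Sun Apr 20 1997 + 23 days = Tue May 13 1997.
Next gap: 27 days. Tue May 13 1997 + 27 days = Mon Jun 9 1997.
Next gap: 31 days. Mon Jun 9 1997 + 31 days = Thu Jul 10 1997.
Next gap: 35 days. Thu Jul 10 1997 + 35 days = Thu Aug 14 1997.
Next gap: 39 days. Thu Aug 14 1997 + 39 days = Mon Sep 22 1997.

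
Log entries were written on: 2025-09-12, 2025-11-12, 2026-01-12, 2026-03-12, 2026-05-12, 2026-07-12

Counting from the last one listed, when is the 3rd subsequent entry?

2027-01-12

The day-of-month is always 12 (61, 61, 59, 61, 61 days between events).
So this recurs on the 12th of every 2 months.
September 2026: 2026-09-12.
Next: November 2026 → 2026-11-12.
January 2027: 2027-01-12.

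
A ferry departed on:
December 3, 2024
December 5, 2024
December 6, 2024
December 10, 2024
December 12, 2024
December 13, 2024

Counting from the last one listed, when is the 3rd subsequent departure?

December 20, 2024

The gap pattern 2, 1, 4, 2, 1 repeats every 3 events.
These are the Tuesdays, Thursdays and Fridays of each week.
The following Tuesday is December 17, 2024.
Next Thursday: December 19, 2024.
Next Friday: December 20, 2024.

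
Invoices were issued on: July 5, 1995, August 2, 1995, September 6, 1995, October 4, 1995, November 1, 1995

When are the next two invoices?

December 6, 1995; January 3, 1996

These are Wednesdays at 28- or 35-day spacing (28, 35, 28, 28).
The pattern: 1st Wednesday of the month.
1st Wednesday of December 1995: December 6, 1995.
1st Wednesday of January 1996: January 3, 1996.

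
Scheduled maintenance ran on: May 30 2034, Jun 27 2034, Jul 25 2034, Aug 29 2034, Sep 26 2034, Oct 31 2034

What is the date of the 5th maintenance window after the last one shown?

Mar 27 2035

Every date is a Tuesday; gaps 28, 28, 35, 28, 35 days.
Each is the last Tuesday of its month (at least one falls on the 29th or later, ruling out '4th Tuesday').
November 2034 ends with Tuesday Nov 28 2034.
Last Tuesday of December 2034: Dec 26 2034.
January 2035 ends with Tuesday Jan 30 2035.
February 2035 ends with Tuesday Feb 27 2035.
Last Tuesday of March 2035: Mar 27 2035.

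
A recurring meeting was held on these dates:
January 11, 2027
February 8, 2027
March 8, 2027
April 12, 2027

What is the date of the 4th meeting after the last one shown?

August 9, 2027

These are Mondays at 28- or 35-day spacing (28, 28, 35).
The pattern: 2nd Monday of the month.
May 2027 — 2nd Monday is May 10, 2027.
2nd Monday of June 2027: June 14, 2027.
July 2027 — 2nd Monday is July 12, 2027.
2nd Monday of August 2027: August 9, 2027.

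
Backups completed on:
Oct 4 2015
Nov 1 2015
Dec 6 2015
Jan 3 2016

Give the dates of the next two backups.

Gaps: 28, 35, 28 days — a mix of 28 and 35. Every date is a Sunday.
Each is the 1st Sunday of its month.
1st Sunday of February 2016: Feb 7 2016.
1st Sunday of March 2016: Mar 6 2016.

Feb 7 2016, Mar 6 2016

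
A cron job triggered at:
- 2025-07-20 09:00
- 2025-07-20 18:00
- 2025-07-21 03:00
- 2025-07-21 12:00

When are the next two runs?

Gaps: 9, 9, 9 hours — each event is 9 hours after the previous one.
2025-07-21 12:00 + 9 h = 2025-07-21 21:00.
2025-07-21 21:00 + 9 h = 2025-07-22 06:00.

2025-07-21 21:00, 2025-07-22 06:00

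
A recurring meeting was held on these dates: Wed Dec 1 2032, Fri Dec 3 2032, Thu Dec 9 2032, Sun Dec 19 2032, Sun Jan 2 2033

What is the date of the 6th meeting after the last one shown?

Intervals are 2, 6, 10, 14 days — an arithmetic progression with common difference 4.
Next gap: 18 days. Sun Jan 2 2033 + 18 days = Thu Jan 20 2033.
Next gap: 22 days. Thu Jan 20 2033 + 22 days = Fri Feb 11 2033.
Next gap: 26 days. Fri Feb 11 2033 + 26 days = Wed Mar 9 2033.
Next gap: 30 days. Wed Mar 9 2033 + 30 days = Fri Apr 8 2033.
Next gap: 34 days. Fri Apr 8 2033 + 34 days = Thu May 12 2033.
Next gap: 38 days. Thu May 12 2033 + 38 days = Sun Jun 19 2033.

Sun Jun 19 2033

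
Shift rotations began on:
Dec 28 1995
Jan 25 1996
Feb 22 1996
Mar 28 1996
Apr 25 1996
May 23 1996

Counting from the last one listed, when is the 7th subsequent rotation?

Dec 26 1996

These are Thursdays at 28- or 35-day spacing (28, 28, 35, 28, 28).
The pattern: 4th Thursday of the month.
June 1996 — 4th Thursday is Jun 27 1996.
4th Thursday of July 1996: Jul 25 1996.
August 1996 — 4th Thursday is Aug 22 1996.
4th Thursday of September 1996: Sep 26 1996.
October 1996 — 4th Thursday is Oct 24 1996.
November 1996 — 4th Thursday is Nov 28 1996.
December 1996 — 4th Thursday is Dec 26 1996.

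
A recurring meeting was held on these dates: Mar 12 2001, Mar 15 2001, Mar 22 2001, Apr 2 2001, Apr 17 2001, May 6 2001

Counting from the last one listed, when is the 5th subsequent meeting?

Intervals are 3, 7, 11, 15, 19 days — an arithmetic progression with common difference 4.
Next gap: 23 days. May 6 2001 + 23 days = May 29 2001.
Next gap: 27 days. May 29 2001 + 27 days = Jun 25 2001.
Next gap: 31 days. Jun 25 2001 + 31 days = Jul 26 2001.
Next gap: 35 days. Jul 26 2001 + 35 days = Aug 30 2001.
Next gap: 39 days. Aug 30 2001 + 39 days = Oct 8 2001.

Oct 8 2001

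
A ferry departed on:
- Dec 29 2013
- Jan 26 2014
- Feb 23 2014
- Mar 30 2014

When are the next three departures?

These are Sundays with 28, 28, 35-day gaps.
Each is the final Sunday of its month — Dec 29 2013 is past the 28th, so '4th Sunday' doesn't fit.
Last Sunday of April 2014: Apr 27 2014.
May 2014 ends with Sunday May 25 2014.
June 2014 ends with Sunday Jun 29 2014.

Apr 27 2014, May 25 2014, Jun 29 2014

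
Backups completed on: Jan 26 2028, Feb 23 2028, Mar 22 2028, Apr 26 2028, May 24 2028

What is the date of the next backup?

Gaps: 28, 28, 35, 28 days — a mix of 28 and 35. Every date is a Wednesday.
Each is the 4th Wednesday of its month.
June 2028 — 4th Wednesday is Jun 28 2028.

Jun 28 2028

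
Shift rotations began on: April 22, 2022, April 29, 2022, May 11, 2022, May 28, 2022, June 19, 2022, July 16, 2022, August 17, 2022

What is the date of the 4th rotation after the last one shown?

February 11, 2023

Gaps: 7, 12, 17, 22, 27, 32 days — each gap is 5 larger than the previous one.
Next gap: 37 days. August 17, 2022 + 37 days = September 23, 2022.
Next gap: 42 days. September 23, 2022 + 42 days = November 4, 2022.
Next gap: 47 days. November 4, 2022 + 47 days = December 21, 2022.
Next gap: 52 days. December 21, 2022 + 52 days = February 11, 2023.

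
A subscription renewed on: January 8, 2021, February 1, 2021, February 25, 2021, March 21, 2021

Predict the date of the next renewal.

The spacing is 24, 24, 24 days — always 24 days.
March 21, 2021 + 24 days = April 14, 2021.

April 14, 2021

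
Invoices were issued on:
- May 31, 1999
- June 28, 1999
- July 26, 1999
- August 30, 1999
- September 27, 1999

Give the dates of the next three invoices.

October 25, 1999; November 29, 1999; December 27, 1999

Every date is a Monday; gaps 28, 28, 35, 28 days.
Each is the last Monday of its month (at least one falls on the 29th or later, ruling out '4th Monday').
Last Monday of October 1999: October 25, 1999.
Last Monday of November 1999: November 29, 1999.
Last Monday of December 1999: December 27, 1999.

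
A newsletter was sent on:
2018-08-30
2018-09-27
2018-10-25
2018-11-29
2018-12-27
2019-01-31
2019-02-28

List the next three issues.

2019-03-28, 2019-04-25, 2019-05-30

Every date is a Thursday; gaps 28, 28, 35, 28, 35, 28 days.
Each is the last Thursday of its month (at least one falls on the 29th or later, ruling out '4th Thursday').
Last Thursday of March 2019: 2019-03-28.
Last Thursday of April 2019: 2019-04-25.
May 2019 ends with Thursday 2019-05-30.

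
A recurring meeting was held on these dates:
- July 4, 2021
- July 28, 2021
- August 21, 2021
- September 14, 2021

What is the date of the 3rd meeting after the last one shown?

November 25, 2021

The spacing is 24, 24, 24 days — always 24 days.
September 14, 2021 + 24 days = October 8, 2021.
October 8, 2021 + 24 days = November 1, 2021.
November 1, 2021 + 24 days = November 25, 2021.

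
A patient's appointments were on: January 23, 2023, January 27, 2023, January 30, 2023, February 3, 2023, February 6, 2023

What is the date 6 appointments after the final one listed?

Every event lands on a Monday or Friday (gaps cycle 4, 3, 4, 3).
So the schedule is: every Monday and Friday.
The following Friday is February 10, 2023.
Next Monday: February 13, 2023.
Next Friday: February 17, 2023.
Next Monday: February 20, 2023.
The following Friday is February 24, 2023.
The following Monday is February 27, 2023.

February 27, 2023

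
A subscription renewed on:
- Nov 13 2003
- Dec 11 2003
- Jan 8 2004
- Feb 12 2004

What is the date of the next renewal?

Mar 11 2004

All dates are Thursdays, 28, 28, 35 days apart.
Specifically, the 2nd Thursday of each month.
March 2004 — 2nd Thursday is Mar 11 2004.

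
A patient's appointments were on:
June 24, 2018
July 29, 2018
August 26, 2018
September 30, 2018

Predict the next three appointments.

October 28, 2018; November 25, 2018; December 30, 2018

Every date is a Sunday; gaps 35, 28, 35 days.
Each is the last Sunday of its month (at least one falls on the 29th or later, ruling out '4th Sunday').
October 2018 ends with Sunday October 28, 2018.
November 2018 ends with Sunday November 25, 2018.
Last Sunday of December 2018: December 30, 2018.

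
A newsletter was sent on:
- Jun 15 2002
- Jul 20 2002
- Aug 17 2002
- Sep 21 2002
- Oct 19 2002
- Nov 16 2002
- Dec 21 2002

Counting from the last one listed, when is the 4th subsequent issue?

Gaps: 35, 28, 35, 28, 28, 35 days — a mix of 28 and 35. Every date is a Saturday.
Each is the 3rd Saturday of its month.
3rd Saturday of January 2003: Jan 18 2003.
3rd Saturday of February 2003: Feb 15 2003.
3rd Saturday of March 2003: Mar 15 2003.
April 2003 — 3rd Saturday is Apr 19 2003.

Apr 19 2003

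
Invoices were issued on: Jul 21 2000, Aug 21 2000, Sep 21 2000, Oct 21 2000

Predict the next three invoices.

Each date is the 21st; the gaps (31, 31, 30) track the month lengths.
The rule is the 21st of each month.
Next: November 2000 → Nov 21 2000.
Next: December 2000 → Dec 21 2000.
January 2001: Jan 21 2001.

Nov 21 2000, Dec 21 2000, Jan 21 2001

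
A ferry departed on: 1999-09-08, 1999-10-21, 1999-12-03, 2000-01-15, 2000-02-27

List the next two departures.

2000-04-10, 2000-05-23

Gaps between consecutive events: 43, 43, 43, 43 days — a constant 43-day interval.
2000-02-27 + 43 days = 2000-04-10.
2000-04-10 + 43 days = 2000-05-23.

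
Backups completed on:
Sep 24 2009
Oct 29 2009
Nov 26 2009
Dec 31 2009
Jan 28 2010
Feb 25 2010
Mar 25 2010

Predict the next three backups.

These are Thursdays with 35, 28, 35, 28, 28, 28-day gaps.
Each is the final Thursday of its month — Oct 29 2009 is past the 28th, so '4th Thursday' doesn't fit.
April 2010 ends with Thursday Apr 29 2010.
May 2010 ends with Thursday May 27 2010.
Last Thursday of June 2010: Jun 24 2010.

Apr 29 2010, May 27 2010, Jun 24 2010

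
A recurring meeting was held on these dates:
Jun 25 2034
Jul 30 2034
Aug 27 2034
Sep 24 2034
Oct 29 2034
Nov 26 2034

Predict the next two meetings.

Dec 31 2034, Jan 28 2035

Every date is a Sunday; gaps 35, 28, 28, 35, 28 days.
Each is the last Sunday of its month (at least one falls on the 29th or later, ruling out '4th Sunday').
December 2034 ends with Sunday Dec 31 2034.
January 2035 ends with Sunday Jan 28 2035.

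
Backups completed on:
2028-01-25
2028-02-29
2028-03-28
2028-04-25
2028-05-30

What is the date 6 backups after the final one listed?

These are Tuesdays with 35, 28, 28, 35-day gaps.
Each is the final Tuesday of its month — 2028-02-29 is past the 28th, so '4th Tuesday' doesn't fit.
Last Tuesday of June 2028: 2028-06-27.
Last Tuesday of July 2028: 2028-07-25.
August 2028 ends with Tuesday 2028-08-29.
Last Tuesday of September 2028: 2028-09-26.
Last Tuesday of October 2028: 2028-10-31.
Last Tuesday of November 2028: 2028-11-28.

2028-11-28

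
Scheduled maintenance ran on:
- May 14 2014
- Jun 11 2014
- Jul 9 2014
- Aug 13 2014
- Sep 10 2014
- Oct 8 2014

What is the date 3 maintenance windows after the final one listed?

These are Wednesdays at 28- or 35-day spacing (28, 28, 35, 28, 28).
The pattern: 2nd Wednesday of the month.
November 2014 — 2nd Wednesday is Nov 12 2014.
2nd Wednesday of December 2014: Dec 10 2014.
2nd Wednesday of January 2015: Jan 14 2015.

Jan 14 2015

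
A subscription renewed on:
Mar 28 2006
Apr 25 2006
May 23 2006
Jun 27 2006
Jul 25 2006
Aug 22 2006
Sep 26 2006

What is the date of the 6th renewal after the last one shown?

Mar 27 2007

All dates are Tuesdays, 28, 28, 35, 28, 28, 35 days apart.
Specifically, the 4th Tuesday of each month.
October 2006 — 4th Tuesday is Oct 24 2006.
4th Tuesday of November 2006: Nov 28 2006.
December 2006 — 4th Tuesday is Dec 26 2006.
4th Tuesday of January 2007: Jan 23 2007.
February 2007 — 4th Tuesday is Feb 27 2007.
March 2007 — 4th Tuesday is Mar 27 2007.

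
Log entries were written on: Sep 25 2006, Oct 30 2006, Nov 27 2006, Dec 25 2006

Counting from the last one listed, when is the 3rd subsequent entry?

These are Mondays with 35, 28, 28-day gaps.
Each is the final Monday of its month — Oct 30 2006 is past the 28th, so '4th Monday' doesn't fit.
January 2007 ends with Monday Jan 29 2007.
Last Monday of February 2007: Feb 26 2007.
March 2007 ends with Monday Mar 26 2007.

Mar 26 2007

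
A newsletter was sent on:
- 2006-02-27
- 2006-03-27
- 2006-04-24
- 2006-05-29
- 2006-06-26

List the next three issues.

2006-07-31, 2006-08-28, 2006-09-25

These are Mondays with 28, 28, 35, 28-day gaps.
Each is the final Monday of its month — 2006-05-29 is past the 28th, so '4th Monday' doesn't fit.
Last Monday of July 2006: 2006-07-31.
Last Monday of August 2006: 2006-08-28.
Last Monday of September 2006: 2006-09-25.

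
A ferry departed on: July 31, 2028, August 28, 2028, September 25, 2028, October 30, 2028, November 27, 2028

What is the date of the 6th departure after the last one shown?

These are Mondays with 28, 28, 35, 28-day gaps.
Each is the final Monday of its month — July 31, 2028 is past the 28th, so '4th Monday' doesn't fit.
December 2028 ends with Monday December 25, 2028.
Last Monday of January 2029: January 29, 2029.
February 2029 ends with Monday February 26, 2029.
Last Monday of March 2029: March 26, 2029.
April 2029 ends with Monday April 30, 2029.
May 2029 ends with Monday May 28, 2029.

May 28, 2029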